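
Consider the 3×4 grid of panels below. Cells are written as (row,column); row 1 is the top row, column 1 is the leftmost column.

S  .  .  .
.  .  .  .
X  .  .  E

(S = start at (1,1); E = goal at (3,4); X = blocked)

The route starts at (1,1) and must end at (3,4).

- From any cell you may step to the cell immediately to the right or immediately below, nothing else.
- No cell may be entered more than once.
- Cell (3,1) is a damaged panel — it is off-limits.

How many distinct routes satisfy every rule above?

A right/down-only route from (1,1) to (3,4) makes exactly 2 down-moves and 3 right-moves in some order.
With no other constraints that would be C(5,2) = 10 routes.
Subtract routes through each blocked cell (inclusion–exclusion for overlaps): − through (3,1): 1 → 9.
That gives 9 routes.

9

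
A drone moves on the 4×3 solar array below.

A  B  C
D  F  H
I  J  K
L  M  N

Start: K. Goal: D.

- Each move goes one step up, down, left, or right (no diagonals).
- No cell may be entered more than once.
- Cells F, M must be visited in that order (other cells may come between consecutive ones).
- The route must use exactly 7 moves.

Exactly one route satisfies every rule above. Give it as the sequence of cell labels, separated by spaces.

K H F J M L I D

The waypoints must appear in the order F, M, with no cell reused.
Route from K: up to H, left to F, 2× down (reaching M), left to L, 2× up (reaching D) — 7 moves in all.
Check: order respected (F at step 2, M at step 4); 7 moves as required.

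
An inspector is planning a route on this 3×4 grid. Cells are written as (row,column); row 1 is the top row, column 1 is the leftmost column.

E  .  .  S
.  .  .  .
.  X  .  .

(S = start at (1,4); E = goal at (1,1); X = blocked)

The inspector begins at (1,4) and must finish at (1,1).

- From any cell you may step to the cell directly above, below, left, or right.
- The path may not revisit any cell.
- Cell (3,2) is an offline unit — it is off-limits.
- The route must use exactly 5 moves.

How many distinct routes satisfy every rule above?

6

Need simple routes of exactly 5 moves from (1,4) to (1,1) (Manhattan distance 3, so 1 moves are spent on a detour and 1 undoing it).
Enumerating: (1,4) (2,4) (2,3) (1,3) (1,2) (1,1) | (1,4) (2,4) (2,3) (2,2) (1,2) (1,1) | (1,4) (2,4) (2,3) (2,2) (2,1) (1,1) | (1,4) (1,3) (2,3) (2,2) (1,2) (1,1) | (1,4) (1,3) (2,3) (2,2) (2,1) (1,1) | (1,4) (1,3) (1,2) (2,2) (2,1) (1,1).
That gives 6 routes.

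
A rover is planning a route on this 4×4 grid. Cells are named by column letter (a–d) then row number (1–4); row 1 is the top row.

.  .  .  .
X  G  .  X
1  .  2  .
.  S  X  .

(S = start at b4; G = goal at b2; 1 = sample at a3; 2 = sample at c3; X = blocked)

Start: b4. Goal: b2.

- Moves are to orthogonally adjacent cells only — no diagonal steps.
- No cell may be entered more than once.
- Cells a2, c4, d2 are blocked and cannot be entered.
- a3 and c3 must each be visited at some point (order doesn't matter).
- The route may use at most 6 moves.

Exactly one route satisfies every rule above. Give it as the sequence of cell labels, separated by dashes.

b4 - a4 - a3 - b3 - c3 - c2 - b2

Any route must reach a3 and c3 and still end at b2 within 6 moves, so the order of the required stops is forced.
Route from b4: left to a4, up to a3, 2× right (reaching c3), up to c2, left to b2 — 6 moves in all.
Check: all required cells visited; 6 ≤ 6 moves.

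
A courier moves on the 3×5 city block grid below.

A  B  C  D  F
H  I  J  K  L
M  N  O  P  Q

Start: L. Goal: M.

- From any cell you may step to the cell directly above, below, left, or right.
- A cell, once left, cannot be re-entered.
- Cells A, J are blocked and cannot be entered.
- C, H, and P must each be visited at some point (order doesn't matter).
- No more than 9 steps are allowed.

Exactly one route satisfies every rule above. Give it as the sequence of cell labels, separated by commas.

The 9-move cap with required stops at C, H, P leaves no slack for detours.
Route from L: down to Q, left to P, 2× up (reaching D), 2× left (reaching B), down to I, left to H, down to M — 9 moves in all.
Check: all required cells visited; 9 ≤ 9 moves.

L, Q, P, K, D, C, B, I, H, M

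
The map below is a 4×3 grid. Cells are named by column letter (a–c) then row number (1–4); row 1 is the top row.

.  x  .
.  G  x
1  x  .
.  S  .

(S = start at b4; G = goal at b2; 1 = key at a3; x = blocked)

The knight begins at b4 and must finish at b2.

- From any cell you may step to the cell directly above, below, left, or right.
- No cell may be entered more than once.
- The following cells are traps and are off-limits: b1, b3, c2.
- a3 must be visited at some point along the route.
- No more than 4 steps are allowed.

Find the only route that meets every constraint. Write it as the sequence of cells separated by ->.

b4 -> a4 -> a3 -> a2 -> b2

Any route must reach a3 and still end at b2 within 4 moves, so the order of the required stops is forced.
Route from b4: left to a4, 2× up (reaching a2), right to b2 — 4 moves in all.
Check: all required cells visited; 4 ≤ 4 moves.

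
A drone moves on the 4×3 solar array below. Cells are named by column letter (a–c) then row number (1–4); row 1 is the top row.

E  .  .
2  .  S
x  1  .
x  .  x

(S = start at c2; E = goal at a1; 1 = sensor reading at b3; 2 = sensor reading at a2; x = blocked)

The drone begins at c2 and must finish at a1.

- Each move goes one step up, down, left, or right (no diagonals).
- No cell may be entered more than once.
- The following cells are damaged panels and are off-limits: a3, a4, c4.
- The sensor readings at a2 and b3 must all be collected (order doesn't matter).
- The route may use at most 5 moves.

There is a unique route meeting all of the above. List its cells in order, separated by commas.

c2, c3, b3, b2, a2, a1

Any route must reach a2 and b3 and still end at a1 within 5 moves, so the order of the required stops is forced.
Route from c2: down to c3, left to b3, up to b2, left to a2, up to a1 — 5 moves in all.
Check: all required cells visited; 5 ≤ 5 moves.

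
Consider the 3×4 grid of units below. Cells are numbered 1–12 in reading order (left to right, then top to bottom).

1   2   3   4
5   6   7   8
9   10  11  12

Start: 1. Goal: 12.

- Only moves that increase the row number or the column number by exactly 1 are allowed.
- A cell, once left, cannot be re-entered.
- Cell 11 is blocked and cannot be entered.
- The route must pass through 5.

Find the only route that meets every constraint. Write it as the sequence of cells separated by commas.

Moves only go right or down, so the column and row indices never decrease.
Route from 1: down 1 to 5, right 3 to 8, down 1 to 12 — 5 moves in all.
Check: all required cells visited.

1, 5, 6, 7, 8, 12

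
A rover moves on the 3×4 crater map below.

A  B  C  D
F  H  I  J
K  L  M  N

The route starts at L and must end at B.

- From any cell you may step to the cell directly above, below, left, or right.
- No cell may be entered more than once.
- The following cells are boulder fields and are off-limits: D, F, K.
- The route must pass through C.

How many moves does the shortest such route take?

Any route passes through C somewhere between L and B. Summing Manhattan distances along the two legs (L → C → B) gives a lower bound of 3 + 1 = 4 moves.
A route of 4 moves achieves this: L → H → I → C → B.
Since 4 matches the lower bound, it is optimal.

4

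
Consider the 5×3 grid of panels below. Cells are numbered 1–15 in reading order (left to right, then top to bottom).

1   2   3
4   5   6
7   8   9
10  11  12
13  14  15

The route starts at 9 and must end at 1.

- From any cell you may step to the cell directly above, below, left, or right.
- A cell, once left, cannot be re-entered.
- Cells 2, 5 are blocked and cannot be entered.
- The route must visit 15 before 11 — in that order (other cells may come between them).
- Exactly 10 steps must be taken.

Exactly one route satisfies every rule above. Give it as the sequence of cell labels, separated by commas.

The waypoints must appear in the order 15, 11, with no cell reused.
Route from 9: 2× down (reaching 15), 2× left (reaching 13), up to 10, right to 11, up to 8, left to 7, 2× up (reaching 1) — 10 moves in all.
Check: order respected (15 at step 2, 11 at step 6); 10 moves as required.

9, 12, 15, 14, 13, 10, 11, 8, 7, 4, 1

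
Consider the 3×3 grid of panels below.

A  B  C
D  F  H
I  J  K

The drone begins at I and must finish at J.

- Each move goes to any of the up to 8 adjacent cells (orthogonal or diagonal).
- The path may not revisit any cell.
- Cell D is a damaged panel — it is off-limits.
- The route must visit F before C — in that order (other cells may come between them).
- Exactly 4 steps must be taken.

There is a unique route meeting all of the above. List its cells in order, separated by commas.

The waypoints must appear in the order F, C, with no cell reused.
Route from I: 2× up-right (reaching C), down to H, down-left to J — 4 moves in all.
Check: order respected (F at step 1, C at step 2); 4 moves as required.

I, F, C, H, J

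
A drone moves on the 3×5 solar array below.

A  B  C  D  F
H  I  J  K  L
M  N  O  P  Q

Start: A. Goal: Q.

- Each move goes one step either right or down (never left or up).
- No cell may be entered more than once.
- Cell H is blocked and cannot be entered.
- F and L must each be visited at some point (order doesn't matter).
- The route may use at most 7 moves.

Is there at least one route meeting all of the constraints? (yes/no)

yes

One route that works: A → B → C → D → F → L → Q.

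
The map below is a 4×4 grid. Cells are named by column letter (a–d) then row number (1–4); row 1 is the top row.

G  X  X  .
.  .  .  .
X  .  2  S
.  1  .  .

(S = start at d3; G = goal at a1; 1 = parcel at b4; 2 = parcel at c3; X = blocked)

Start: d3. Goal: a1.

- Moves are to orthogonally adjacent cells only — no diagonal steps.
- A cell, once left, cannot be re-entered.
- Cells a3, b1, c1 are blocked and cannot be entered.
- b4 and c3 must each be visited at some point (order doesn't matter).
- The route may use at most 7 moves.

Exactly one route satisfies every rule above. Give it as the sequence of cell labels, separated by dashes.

d3 - c3 - c4 - b4 - b3 - b2 - a2 - a1

Any route must reach b4 and c3 and still end at a1 within 7 moves, so the order of the required stops is forced.
Route from d3: left 1 to c3, down 1 to c4, left 1 to b4, up 2 to b2, left 1 to a2, up 1 to a1 — 7 moves in all.
Check: all required cells visited; 7 ≤ 7 moves.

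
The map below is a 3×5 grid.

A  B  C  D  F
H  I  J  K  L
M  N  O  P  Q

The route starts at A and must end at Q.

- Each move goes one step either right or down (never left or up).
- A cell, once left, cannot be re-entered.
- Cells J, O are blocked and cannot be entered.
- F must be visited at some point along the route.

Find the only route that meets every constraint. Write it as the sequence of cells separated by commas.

A, B, C, D, F, L, Q

Moves only go right or down, so the column and row indices never decrease.
Route from A: right 4 to F, down 2 to Q — 6 moves in all.
Check: all required cells visited.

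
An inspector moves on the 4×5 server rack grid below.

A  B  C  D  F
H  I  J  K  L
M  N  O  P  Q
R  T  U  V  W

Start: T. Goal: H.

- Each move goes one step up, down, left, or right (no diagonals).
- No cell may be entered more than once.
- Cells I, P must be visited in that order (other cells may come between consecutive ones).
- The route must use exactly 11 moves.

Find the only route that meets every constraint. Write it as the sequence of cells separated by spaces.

T N I J O P K D C B A H

The waypoints must appear in the order I, P, with no cell reused.
Route from T: 2× up (reaching I), right to J, down to O, right to P, 2× up (reaching D), 3× left (reaching A), down to H — 11 moves in all.
Check: order respected (I at step 2, P at step 5); 11 moves as required.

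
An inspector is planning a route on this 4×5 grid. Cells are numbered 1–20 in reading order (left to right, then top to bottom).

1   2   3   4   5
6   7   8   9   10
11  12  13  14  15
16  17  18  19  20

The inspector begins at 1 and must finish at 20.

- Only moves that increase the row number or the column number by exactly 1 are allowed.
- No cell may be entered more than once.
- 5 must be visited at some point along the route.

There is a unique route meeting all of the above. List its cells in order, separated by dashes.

1 - 2 - 3 - 4 - 5 - 10 - 15 - 20

Moves only go right or down, so the column and row indices never decrease.
Route from 1: right 4 to 5, down 3 to 20 — 7 moves in all.
Check: all required cells visited.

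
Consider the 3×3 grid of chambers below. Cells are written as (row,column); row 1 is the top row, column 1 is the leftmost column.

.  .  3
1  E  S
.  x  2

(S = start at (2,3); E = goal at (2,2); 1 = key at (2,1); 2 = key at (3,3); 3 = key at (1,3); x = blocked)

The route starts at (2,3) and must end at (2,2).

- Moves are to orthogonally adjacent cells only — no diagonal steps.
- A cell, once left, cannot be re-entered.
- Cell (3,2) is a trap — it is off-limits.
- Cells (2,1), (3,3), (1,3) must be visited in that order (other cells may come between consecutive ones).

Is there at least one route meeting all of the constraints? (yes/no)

no

(3,3) must be visited but has only one open neighbour ((2,3)), and it is neither the start nor the goal — the route would have to enter and leave through (2,3), re-entering it.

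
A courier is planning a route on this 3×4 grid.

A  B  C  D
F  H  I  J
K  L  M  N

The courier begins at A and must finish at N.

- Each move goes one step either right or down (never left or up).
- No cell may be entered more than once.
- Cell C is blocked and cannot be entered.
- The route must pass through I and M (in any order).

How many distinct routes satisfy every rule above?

A right/down-only route from A to N makes exactly 2 down-moves and 3 right-moves in some order.
With no other constraints that would be C(5,2) = 10 routes.
A monotone route can only reach the required cells in the order I, M, so split there and multiply the segment counts (each segment already excludes blocked cells): A→I: 2; I→M: 1; M→N: 1; product = 2.
That gives 2 routes.

2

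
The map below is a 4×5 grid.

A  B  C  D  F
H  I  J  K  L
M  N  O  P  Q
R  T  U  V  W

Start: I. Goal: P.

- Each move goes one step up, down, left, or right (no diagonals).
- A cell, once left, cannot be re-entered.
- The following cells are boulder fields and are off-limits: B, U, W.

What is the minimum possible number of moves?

The Manhattan distance from I to P is |2−3| + |2−4| = 3, so at least 3 moves are needed.
A route of 3 moves achieves this: I → N → O → P.
Since 3 matches the lower bound, it is optimal.

3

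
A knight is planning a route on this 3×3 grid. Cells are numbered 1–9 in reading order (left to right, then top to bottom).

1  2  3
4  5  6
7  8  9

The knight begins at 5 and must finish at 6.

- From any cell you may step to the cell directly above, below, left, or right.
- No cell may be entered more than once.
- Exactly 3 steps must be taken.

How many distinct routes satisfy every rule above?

Need simple routes of exactly 3 moves from 5 to 6 (Manhattan distance 1, so 1 moves are spent on a detour and 1 undoing it).
Enumerating: 5 2 3 6 | 5 8 9 6.
That gives 2 routes.

2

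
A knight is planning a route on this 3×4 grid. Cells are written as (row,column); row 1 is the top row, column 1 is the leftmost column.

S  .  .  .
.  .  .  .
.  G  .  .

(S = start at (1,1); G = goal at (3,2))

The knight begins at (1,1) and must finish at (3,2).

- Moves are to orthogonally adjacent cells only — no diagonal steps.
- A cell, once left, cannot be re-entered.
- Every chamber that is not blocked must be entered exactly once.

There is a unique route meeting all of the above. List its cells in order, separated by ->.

Need to visit all 12 open cells exactly once, starting at (1,1) and ending at (3,2).
Cell (1,4) has only two open neighbours ((2,4) and (1,3)), so the path must pass straight through it: one of those is the cell it's entered from and the other is where it exits.
Route from (1,1): 3× right (reaching (1,4)), 2× down (reaching (3,4)), left to (3,3), up to (2,3), 2× left (reaching (2,1)), down to (3,1), right to (3,2) — 11 moves in all.
Check: all 12 open cells covered.

(1,1) -> (1,2) -> (1,3) -> (1,4) -> (2,4) -> (3,4) -> (3,3) -> (2,3) -> (2,2) -> (2,1) -> (3,1) -> (3,2)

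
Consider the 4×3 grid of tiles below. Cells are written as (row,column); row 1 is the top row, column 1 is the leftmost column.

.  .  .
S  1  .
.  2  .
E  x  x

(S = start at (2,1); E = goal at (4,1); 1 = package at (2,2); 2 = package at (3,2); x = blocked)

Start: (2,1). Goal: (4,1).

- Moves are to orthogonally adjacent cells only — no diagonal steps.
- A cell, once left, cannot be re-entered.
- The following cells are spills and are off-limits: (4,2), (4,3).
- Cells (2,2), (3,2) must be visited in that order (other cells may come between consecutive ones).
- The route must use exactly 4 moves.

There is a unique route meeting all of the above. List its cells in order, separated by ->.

The waypoints must appear in the order (2,2), (3,2), with no cell reused.
Route from (2,1): right 1 to (2,2), down 1 to (3,2), left 1 to (3,1), down 1 to (4,1) — 4 moves in all.
Check: order respected (1 at step 1, 2 at step 2); 4 moves as required.

(2,1) -> (2,2) -> (3,2) -> (3,1) -> (4,1)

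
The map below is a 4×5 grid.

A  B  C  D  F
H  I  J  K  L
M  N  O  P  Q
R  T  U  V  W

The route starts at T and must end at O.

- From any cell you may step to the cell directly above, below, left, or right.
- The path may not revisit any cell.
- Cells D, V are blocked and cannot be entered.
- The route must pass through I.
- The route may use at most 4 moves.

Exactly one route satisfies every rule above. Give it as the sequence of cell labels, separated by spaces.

The 4-move cap with required stops at I leaves no slack for detours.
Route from T: 2× up (reaching I), right to J, down to O — 4 moves in all.
Check: all required cells visited; 4 ≤ 4 moves.

T N I J O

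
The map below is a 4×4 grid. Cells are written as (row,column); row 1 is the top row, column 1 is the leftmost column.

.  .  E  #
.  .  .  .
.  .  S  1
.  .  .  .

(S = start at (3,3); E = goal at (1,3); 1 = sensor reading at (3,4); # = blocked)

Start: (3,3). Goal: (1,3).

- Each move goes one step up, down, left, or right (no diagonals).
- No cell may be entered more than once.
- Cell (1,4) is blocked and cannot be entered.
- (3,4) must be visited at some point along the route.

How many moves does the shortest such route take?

Any route passes through (3,4) somewhere between (3,3) and (1,3). Summing Manhattan distances along the two legs ((3,3) → (3,4) → (1,3)) gives a lower bound of 1 + 3 = 4 moves.
A route of 4 moves achieves this: (3,3) → (3,4) → (2,4) → (2,3) → (1,3).
Since 4 matches the lower bound, it is optimal.

4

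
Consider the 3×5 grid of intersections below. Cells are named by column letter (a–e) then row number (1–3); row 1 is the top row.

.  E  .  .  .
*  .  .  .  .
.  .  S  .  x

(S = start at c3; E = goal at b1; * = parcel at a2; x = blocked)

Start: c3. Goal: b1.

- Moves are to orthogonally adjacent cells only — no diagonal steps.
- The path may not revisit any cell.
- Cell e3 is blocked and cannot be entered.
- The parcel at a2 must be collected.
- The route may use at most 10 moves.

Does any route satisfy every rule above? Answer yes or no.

yes

One route that works: c3 → c2 → b2 → a2 → a1 → b1.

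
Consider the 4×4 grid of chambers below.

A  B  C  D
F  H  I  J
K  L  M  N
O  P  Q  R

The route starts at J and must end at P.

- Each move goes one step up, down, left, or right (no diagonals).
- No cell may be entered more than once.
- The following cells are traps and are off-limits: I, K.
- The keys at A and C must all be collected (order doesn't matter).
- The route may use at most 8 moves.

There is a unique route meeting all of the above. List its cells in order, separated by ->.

J -> D -> C -> B -> A -> F -> H -> L -> P

The 8-move cap with required stops at A, C leaves no slack for detours.
Route from J: up 1 to D, left 3 to A, down 1 to F, right 1 to H, down 2 to P — 8 moves in all.
Check: all required cells visited; 8 ≤ 8 moves.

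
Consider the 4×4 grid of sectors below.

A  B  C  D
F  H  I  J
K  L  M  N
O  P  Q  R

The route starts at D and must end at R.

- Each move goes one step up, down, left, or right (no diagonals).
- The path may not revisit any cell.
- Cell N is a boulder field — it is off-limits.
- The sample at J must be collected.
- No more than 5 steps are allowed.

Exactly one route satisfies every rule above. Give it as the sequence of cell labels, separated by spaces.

Any route must reach J and still end at R within 5 moves, so the order of the required stops is forced.
Route from D: down to J, left to I, 2× down (reaching Q), right to R — 5 moves in all.
Check: all required cells visited; 5 ≤ 5 moves.

D J I M Q R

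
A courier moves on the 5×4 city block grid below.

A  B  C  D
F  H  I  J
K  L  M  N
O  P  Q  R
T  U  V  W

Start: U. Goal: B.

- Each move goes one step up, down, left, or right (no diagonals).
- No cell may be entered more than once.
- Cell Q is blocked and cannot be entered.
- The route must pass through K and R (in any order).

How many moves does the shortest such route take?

Any route passes through K and R in some order between U and B. Summing Manhattan distances along each leg and taking the cheapest ordering (U → R → K → B) gives a lower bound of 3 + 4 + 3 = 10 moves.
A route of 10 moves achieves this: U → V → W → R → N → M → L → K → F → A → B.
Since 10 matches the lower bound, it is optimal.

10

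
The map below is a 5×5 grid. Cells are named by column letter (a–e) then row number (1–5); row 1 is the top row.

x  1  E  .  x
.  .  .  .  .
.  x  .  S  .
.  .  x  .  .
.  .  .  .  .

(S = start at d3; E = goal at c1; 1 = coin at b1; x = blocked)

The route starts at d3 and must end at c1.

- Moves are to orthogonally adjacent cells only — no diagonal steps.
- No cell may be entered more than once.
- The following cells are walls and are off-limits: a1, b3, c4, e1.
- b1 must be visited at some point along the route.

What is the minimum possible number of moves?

5

Any route passes through b1 somewhere between d3 and c1. Summing Manhattan distances along the two legs (d3 → b1 → c1) gives a lower bound of 4 + 1 = 5 moves.
A route of 5 moves achieves this: d3 → d2 → c2 → b2 → b1 → c1.
Since 5 matches the lower bound, it is optimal.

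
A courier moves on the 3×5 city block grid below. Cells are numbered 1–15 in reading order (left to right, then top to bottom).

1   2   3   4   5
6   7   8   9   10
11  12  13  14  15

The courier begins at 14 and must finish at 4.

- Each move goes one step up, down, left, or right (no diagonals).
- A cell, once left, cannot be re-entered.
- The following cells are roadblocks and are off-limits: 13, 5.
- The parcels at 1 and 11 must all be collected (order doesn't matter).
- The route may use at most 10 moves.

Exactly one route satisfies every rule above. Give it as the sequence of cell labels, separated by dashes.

The budget equals the shortest possible length, so every move has to be on a shortest route through the required cells.
Route from 14: up to 9, 2× left (reaching 7), down to 12, left to 11, 2× up (reaching 1), 3× right (reaching 4) — 10 moves in all.
Check: all required cells visited; 10 ≤ 10 moves.

14 - 9 - 8 - 7 - 12 - 11 - 6 - 1 - 2 - 3 - 4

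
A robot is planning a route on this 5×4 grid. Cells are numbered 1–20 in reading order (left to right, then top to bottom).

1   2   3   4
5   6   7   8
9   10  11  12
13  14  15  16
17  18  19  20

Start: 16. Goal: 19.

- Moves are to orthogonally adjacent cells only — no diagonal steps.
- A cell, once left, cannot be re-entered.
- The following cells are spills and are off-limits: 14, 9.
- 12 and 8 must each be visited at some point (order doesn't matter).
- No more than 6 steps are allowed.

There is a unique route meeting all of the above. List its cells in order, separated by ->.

The 6-move cap with required stops at 12, 8 leaves no slack for detours.
Route from 16: up 2 to 8, left 1 to 7, down 3 to 19 — 6 moves in all.
Check: all required cells visited; 6 ≤ 6 moves.

16 -> 12 -> 8 -> 7 -> 11 -> 15 -> 19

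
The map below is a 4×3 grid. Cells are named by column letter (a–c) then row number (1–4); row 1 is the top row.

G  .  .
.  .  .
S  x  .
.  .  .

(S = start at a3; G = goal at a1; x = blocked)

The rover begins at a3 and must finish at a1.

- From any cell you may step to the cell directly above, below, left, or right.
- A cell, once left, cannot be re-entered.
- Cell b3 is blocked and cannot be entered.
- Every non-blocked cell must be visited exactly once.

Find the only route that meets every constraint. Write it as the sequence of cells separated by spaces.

a3 a4 b4 c4 c3 c2 c1 b1 b2 a2 a1

Need to visit all 11 open cells exactly once, starting at a3 and ending at a1.
Route from a3: down 1 to a4, right 2 to c4, up 3 to c1, left 1 to b1, down 1 to b2, left 1 to a2, up 1 to a1 — 10 moves in all.
Check: all 11 open cells covered.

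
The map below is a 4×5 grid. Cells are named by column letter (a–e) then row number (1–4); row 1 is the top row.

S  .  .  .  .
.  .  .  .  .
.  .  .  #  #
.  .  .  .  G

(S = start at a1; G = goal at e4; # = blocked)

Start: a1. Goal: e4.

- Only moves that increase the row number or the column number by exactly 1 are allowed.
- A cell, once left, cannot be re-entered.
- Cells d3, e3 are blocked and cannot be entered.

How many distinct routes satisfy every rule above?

A right/down-only route from a1 to e4 makes exactly 3 down-moves and 4 right-moves in some order.
With no other constraints that would be C(7,3) = 35 routes.
Subtract routes through each blocked cell (inclusion–exclusion for overlaps): − through d3: 20 − through e3: 15 + through d3&e3: 10 → 10.
That gives 10 routes.

10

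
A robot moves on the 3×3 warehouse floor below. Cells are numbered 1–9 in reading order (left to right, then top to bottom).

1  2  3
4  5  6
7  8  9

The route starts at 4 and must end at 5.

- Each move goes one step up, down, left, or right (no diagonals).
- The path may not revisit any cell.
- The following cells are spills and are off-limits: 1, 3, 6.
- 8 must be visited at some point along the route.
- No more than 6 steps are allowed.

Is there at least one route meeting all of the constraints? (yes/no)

yes

One route that works: 4 → 7 → 8 → 5.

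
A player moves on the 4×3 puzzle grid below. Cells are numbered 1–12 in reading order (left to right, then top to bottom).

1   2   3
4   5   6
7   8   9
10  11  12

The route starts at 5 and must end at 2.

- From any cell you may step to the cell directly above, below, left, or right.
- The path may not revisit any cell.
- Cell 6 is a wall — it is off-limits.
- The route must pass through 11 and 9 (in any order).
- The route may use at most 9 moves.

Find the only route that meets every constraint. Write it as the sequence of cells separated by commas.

5, 8, 9, 12, 11, 10, 7, 4, 1, 2

Any route must reach 11 and 9 and still end at 2 within 9 moves, so the order of the required stops is forced.
Route from 5: down 1 to 8, right 1 to 9, down 1 to 12, left 2 to 10, up 3 to 1, right 1 to 2 — 9 moves in all.
Check: all required cells visited; 9 ≤ 9 moves.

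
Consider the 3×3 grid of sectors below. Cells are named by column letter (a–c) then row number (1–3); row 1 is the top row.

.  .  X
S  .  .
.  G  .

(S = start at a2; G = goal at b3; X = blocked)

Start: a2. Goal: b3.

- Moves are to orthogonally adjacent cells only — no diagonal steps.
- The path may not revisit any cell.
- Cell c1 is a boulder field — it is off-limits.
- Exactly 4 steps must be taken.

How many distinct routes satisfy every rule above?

Need simple routes of exactly 4 moves from a2 to b3 (Manhattan distance 2, so 1 moves are spent on a detour and 1 undoing it).
Enumerating: a2 a1 b1 b2 b3 | a2 b2 c2 c3 b3.
That gives 2 routes.

2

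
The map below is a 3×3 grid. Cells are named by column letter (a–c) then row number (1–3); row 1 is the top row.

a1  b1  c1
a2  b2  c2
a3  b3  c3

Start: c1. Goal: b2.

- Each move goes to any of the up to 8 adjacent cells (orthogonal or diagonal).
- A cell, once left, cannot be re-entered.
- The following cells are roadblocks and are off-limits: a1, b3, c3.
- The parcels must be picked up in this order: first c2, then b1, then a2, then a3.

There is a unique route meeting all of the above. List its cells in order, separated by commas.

c1, c2, b1, a2, a3, b2

The waypoints must appear in the order c2, b1, a2, a3, with no cell reused.
Route from c1: down 1 to c2, up-left 1 to b1, down-left 1 to a2, down 1 to a3, up-right 1 to b2 — 5 moves in all.
Check: order respected (c2 at step 1, b1 at step 2, a2 at step 3, a3 at step 4).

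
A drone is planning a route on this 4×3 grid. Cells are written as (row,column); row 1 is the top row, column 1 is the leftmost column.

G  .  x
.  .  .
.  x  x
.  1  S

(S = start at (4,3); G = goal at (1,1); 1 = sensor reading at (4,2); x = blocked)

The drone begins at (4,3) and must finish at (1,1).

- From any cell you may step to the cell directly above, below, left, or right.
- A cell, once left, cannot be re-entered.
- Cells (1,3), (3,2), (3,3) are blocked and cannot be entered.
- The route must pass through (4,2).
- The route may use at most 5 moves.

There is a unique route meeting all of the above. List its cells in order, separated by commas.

(4,3), (4,2), (4,1), (3,1), (2,1), (1,1)

The budget equals the shortest possible length, so every move has to be on a shortest route through the required cells.
Route from (4,3): left 2 to (4,1), up 3 to (1,1) — 5 moves in all.
Check: all required cells visited; 5 ≤ 5 moves.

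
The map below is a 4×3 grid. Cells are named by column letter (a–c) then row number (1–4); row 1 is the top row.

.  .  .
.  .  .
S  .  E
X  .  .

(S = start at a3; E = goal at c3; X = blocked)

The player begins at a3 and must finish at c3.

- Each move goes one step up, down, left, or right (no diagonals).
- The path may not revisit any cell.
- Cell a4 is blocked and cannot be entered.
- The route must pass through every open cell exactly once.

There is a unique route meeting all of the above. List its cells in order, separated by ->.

a3 -> a2 -> a1 -> b1 -> c1 -> c2 -> b2 -> b3 -> b4 -> c4 -> c3

Need to visit all 11 open cells exactly once, starting at a3 and ending at c3.
Route from a3: up 2 to a1, right 2 to c1, down 1 to c2, left 1 to b2, down 2 to b4, right 1 to c4, up 1 to c3 — 10 moves in all.
Check: all 11 open cells covered.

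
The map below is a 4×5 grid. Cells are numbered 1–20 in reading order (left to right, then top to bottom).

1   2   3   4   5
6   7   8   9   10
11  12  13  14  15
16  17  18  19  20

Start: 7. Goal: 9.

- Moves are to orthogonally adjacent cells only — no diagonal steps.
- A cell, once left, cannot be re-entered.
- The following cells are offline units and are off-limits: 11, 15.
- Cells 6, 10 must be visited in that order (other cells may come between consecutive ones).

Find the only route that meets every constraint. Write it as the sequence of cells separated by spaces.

The waypoints must appear in the order 6, 10, with no cell reused.
Route from 7: left 1 to 6, up 1 to 1, right 4 to 5, down 1 to 10, left 1 to 9 — 8 moves in all.
Check: order respected (6 at step 1, 10 at step 7).

7 6 1 2 3 4 5 10 9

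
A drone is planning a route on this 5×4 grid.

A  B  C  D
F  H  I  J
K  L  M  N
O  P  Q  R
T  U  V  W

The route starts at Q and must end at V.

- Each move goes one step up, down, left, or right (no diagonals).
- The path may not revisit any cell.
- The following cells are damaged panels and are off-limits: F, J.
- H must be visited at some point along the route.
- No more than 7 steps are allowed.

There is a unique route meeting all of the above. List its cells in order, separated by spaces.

Q M I H L P U V

The 7-move cap with required stops at H leaves no slack for detours.
Route from Q: 2× up (reaching I), left to H, 3× down (reaching U), right to V — 7 moves in all.
Check: all required cells visited; 7 ≤ 7 moves.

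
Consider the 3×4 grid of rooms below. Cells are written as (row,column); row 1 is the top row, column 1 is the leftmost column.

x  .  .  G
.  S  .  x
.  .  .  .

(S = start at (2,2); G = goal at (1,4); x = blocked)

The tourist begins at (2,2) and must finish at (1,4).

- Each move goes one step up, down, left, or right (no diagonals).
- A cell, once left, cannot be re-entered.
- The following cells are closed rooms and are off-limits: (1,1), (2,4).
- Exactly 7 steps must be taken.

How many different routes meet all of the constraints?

1

Need simple routes of exactly 7 moves from (2,2) to (1,4) (Manhattan distance 3, so 2 moves are spent on a detour and 2 undoing it).
Enumerating: (2,2) (2,1) (3,1) (3,2) (3,3) (2,3) (1,3) (1,4).
That gives 1 route.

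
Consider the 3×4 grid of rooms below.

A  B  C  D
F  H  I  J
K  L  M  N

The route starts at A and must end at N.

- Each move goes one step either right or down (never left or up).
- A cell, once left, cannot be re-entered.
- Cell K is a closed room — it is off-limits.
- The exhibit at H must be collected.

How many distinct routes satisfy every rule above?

A right/down-only route from A to N makes exactly 2 down-moves and 3 right-moves in some order.
With no other constraints that would be C(5,2) = 10 routes.
Split at H and multiply the segment counts (each segment already excludes blocked cells): A→H: 2; H→N: 3; product = 6.
That gives 6 routes.

6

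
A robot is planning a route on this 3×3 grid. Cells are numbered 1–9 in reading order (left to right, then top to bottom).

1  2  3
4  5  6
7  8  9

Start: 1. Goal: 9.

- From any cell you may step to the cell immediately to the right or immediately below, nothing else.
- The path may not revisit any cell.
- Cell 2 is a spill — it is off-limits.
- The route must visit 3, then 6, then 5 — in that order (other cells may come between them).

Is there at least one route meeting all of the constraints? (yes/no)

5 lies to the left of 6, so going from 6 to 5 would need a leftward move — but moves only go right/down, so 6 cannot be visited before 5.

no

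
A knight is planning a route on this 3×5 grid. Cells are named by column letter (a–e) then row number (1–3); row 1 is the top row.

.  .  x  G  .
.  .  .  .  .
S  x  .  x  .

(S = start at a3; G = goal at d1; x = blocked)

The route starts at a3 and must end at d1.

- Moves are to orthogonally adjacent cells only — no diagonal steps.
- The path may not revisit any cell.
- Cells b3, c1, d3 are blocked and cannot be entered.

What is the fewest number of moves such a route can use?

The Manhattan distance from a3 to d1 is |3−1| + |1−4| = 5, so at least 5 moves are needed.
A route of 5 moves achieves this: a3 → a2 → b2 → c2 → d2 → d1.
Since 5 matches the lower bound, it is optimal.

5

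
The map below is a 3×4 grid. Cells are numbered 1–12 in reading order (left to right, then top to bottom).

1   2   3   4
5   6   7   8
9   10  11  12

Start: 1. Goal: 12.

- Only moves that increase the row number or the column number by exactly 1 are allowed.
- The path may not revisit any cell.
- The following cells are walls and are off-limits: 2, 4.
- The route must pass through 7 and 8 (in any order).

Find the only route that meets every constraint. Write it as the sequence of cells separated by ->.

Moves only go right or down, so the column and row indices never decrease.
Route from 1: down to 5, 3× right (reaching 8), down to 12 — 5 moves in all.
Check: all required cells visited.

1 -> 5 -> 6 -> 7 -> 8 -> 12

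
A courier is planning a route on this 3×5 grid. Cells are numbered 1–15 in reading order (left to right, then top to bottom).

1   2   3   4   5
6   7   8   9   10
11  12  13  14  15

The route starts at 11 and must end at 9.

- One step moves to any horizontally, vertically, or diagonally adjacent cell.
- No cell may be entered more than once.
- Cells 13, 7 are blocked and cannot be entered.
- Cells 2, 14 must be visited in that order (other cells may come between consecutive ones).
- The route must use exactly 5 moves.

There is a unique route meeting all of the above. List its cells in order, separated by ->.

The waypoints must appear in the order 2, 14, with no cell reused.
Route from 11: up to 6, up-right to 2, 2× down-right (reaching 14), up to 9 — 5 moves in all.
Check: order respected (2 at step 2, 14 at step 4); 5 moves as required.

11 -> 6 -> 2 -> 8 -> 14 -> 9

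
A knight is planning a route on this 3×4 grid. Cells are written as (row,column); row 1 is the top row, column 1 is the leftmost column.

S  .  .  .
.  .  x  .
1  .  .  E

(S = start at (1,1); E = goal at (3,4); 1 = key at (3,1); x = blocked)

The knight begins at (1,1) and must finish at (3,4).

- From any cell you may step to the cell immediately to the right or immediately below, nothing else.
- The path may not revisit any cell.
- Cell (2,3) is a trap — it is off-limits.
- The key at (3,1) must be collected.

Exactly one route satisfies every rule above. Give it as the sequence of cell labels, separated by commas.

(1,1), (2,1), (3,1), (3,2), (3,3), (3,4)

Moves only go right or down, so the column and row indices never decrease.
Route from (1,1): down 2 to (3,1), right 3 to (3,4) — 5 moves in all.
Check: all required cells visited.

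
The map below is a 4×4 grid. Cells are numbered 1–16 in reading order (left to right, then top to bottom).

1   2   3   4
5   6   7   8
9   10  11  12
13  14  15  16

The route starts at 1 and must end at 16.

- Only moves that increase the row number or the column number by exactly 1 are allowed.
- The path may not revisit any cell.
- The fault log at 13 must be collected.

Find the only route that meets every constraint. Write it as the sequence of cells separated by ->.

Moves only go right or down, so the column and row indices never decrease.
Route from 1: 3× down (reaching 13), 3× right (reaching 16) — 6 moves in all.
Check: all required cells visited.

1 -> 5 -> 9 -> 13 -> 14 -> 15 -> 16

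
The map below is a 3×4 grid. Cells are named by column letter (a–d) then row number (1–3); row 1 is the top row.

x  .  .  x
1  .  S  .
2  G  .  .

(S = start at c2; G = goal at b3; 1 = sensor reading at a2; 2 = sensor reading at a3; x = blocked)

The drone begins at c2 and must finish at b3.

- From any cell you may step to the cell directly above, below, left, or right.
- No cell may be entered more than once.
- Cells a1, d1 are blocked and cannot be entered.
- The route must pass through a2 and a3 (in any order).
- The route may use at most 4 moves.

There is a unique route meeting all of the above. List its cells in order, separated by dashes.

The 4-move cap with required stops at a2, a3 leaves no slack for detours.
Route from c2: 2× left (reaching a2), down to a3, right to b3 — 4 moves in all.
Check: all required cells visited; 4 ≤ 4 moves.

c2 - b2 - a2 - a3 - b3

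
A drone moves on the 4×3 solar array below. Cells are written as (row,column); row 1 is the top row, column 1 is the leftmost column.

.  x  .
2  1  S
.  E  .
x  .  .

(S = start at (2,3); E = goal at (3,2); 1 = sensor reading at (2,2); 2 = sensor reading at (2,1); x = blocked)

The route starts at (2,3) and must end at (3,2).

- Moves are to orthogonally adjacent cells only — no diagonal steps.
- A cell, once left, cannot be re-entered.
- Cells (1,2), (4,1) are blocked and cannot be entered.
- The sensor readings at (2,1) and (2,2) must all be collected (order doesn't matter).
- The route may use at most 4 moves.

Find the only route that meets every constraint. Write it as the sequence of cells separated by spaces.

(2,3) (2,2) (2,1) (3,1) (3,2)

The budget equals the shortest possible length, so every move has to be on a shortest route through the required cells.
Route from (2,3): 2× left (reaching (2,1)), down to (3,1), right to (3,2) — 4 moves in all.
Check: all required cells visited; 4 ≤ 4 moves.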